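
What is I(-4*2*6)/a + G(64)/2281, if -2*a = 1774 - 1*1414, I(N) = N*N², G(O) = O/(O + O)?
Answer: 14014469/22810 ≈ 614.40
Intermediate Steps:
G(O) = ½ (G(O) = O/((2*O)) = (1/(2*O))*O = ½)
I(N) = N³
a = -180 (a = -(1774 - 1*1414)/2 = -(1774 - 1414)/2 = -½*360 = -180)
I(-4*2*6)/a + G(64)/2281 = (-4*2*6)³/(-180) + (½)/2281 = (-8*6)³*(-1/180) + (½)*(1/2281) = (-48)³*(-1/180) + 1/4562 = -110592*(-1/180) + 1/4562 = 3072/5 + 1/4562 = 14014469/22810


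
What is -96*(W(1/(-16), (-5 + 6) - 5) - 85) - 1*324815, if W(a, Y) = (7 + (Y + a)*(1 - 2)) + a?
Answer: -317711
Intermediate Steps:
W(a, Y) = 7 - Y (W(a, Y) = (7 + (Y + a)*(-1)) + a = (7 + (-Y - a)) + a = (7 - Y - a) + a = 7 - Y)
-96*(W(1/(-16), (-5 + 6) - 5) - 85) - 1*324815 = -96*((7 - ((-5 + 6) - 5)) - 85) - 1*324815 = -96*((7 - (1 - 5)) - 85) - 324815 = -96*((7 - 1*(-4)) - 85) - 324815 = -96*((7 + 4) - 85) - 324815 = -96*(11 - 85) - 324815 = -96*(-74) - 324815 = 7104 - 324815 = -317711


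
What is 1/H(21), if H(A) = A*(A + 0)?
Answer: 1/441 ≈ 0.0022676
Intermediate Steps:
H(A) = A² (H(A) = A*A = A²)
1/H(21) = 1/(21²) = 1/441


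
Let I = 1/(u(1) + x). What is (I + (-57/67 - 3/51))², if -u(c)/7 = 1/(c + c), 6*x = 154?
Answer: 17148950116/22948311169 ≈ 0.74729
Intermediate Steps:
x = 77/3 (x = (⅙)*154 = 77/3 ≈ 25.667)
u(c) = -7/(2*c) (u(c) = -7/(c + c) = -7*1/(2*c) = -7/(2*c))
I = 6/133 (I = 1/(-7/2/1 + 77/3) = 1/(-7/2*1 + 77/3) = 1/(-7/2 + 77/3) = 1/(133/6) = 6/133 ≈ 0.045113)
(I + (-57/67 - 3/51))² = (6/133 + (-57/67 - 3/51))² = (6/133 + (-57*1/67 - 3*1/51))² = (6/133 + (-57/67 - 1/17))² = (6/133 - 1036/1139)² = (-130954/151487)² = 17148950116/22948311169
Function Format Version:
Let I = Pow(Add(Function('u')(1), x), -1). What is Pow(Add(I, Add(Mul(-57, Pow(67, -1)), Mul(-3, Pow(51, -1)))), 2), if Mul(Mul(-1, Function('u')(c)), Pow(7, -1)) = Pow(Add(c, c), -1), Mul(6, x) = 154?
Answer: Rational(17148950116, 22948311169) ≈ 0.74729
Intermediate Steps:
x = Rational(77, 3) (x = Mul(Rational(1, 6), 154) = Rational(77, 3) ≈ 25.667)
Function('u')(c) = Mul(Rational(-7, 2), Pow(c, -1)) (Function('u')(c) = Mul(-7, Pow(Add(c, c), -1)) = Mul(-7, Pow(Mul(2, c), -1)) = Mul(-7, Mul(Rational(1, 2), Pow(c, -1))) = Mul(Rational(-7, 2), Pow(c, -1)))
I = Rational(6, 133) (I = Pow(Add(Mul(Rational(-7, 2), Pow(1, -1)), Rational(77, 3)), -1) = Pow(Add(Mul(Rational(-7, 2), 1), Rational(77, 3)), -1) = Pow(Add(Rational(-7, 2), Rational(77, 3)), -1) = Pow(Rational(133, 6), -1) = Rational(6, 133) ≈ 0.045113)
Pow(Add(I, Add(Mul(-57, Pow(67, -1)), Mul(-3, Pow(51, -1)))), 2) = Pow(Add(Rational(6, 133), Add(Mul(-57, Pow(67, -1)), Mul(-3, Pow(51, -1)))), 2) = Pow(Add(Rational(6, 133), Add(Mul(-57, Rational(1, 67)), Mul(-3, Rational(1, 51)))), 2) = Pow(Add(Rational(6, 133), Add(Rational(-57, 67), Rational(-1, 17))), 2) = Pow(Add(Rational(6, 133), Rational(-1036, 1139)), 2) = Pow(Rational(-130954, 151487), 2) = Rational(17148950116, 22948311169)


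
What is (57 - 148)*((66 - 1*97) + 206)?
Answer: -15925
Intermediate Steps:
(57 - 148)*((66 - 1*97) + 206) = -91*((66 - 97) + 206) = -91*(-31 + 206) = -91*175 = -15925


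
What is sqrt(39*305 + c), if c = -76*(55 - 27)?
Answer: sqrt(9767) ≈ 98.828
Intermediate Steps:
c = -2128 (c = -76*28 = -2128)
sqrt(39*305 + c) = sqrt(39*305 - 2128) = sqrt(11895 - 2128) = sqrt(9767)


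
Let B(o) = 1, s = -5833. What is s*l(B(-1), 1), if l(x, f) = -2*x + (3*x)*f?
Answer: -5833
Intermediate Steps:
l(x, f) = -2*x + 3*f*x
s*l(B(-1), 1) = -5833*(-2 + 3*1) = -5833*(-2 + 3) = -5833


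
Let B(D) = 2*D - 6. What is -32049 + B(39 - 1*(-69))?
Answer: -31839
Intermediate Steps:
B(D) = -6 + 2*D
-32049 + B(39 - 1*(-69)) = -32049 + (-6 + 2*(39 - 1*(-69))) = -32049 + (-6 + 2*(39 + 69)) = -32049 + (-6 + 2*108) = -32049 + (-6 + 216) = -32049 + 210 = -31839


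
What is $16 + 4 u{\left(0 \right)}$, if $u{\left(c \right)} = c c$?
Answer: $16$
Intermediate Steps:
$u{\left(c \right)} = c^{2}$
$16 + 4 u{\left(0 \right)} = 16 + 4 \cdot 0^{2} = 16 + 4 \cdot 0 = 16 + 0 = 16$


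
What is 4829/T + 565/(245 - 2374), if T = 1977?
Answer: 9163936/4209033 ≈ 2.1772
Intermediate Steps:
4829/T + 565/(245 - 2374) = 4829/1977 + 565/(245 - 2374) = 4829*(1/1977) + 565/(-2129) = 4829/1977 + 565*(-1/2129) = 4829/1977 - 565/2129 = 9163936/4209033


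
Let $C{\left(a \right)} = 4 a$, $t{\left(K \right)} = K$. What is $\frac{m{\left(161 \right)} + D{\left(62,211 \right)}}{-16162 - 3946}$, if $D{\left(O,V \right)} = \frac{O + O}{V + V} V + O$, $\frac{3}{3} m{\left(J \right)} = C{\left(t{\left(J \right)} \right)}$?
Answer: $- \frac{192}{5027} \approx -0.038194$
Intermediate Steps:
$m{\left(J \right)} = 4 J$
$D{\left(O,V \right)} = 2 O$ ($D{\left(O,V \right)} = \frac{2 O}{2 V} V + O = 2 O \frac{1}{2 V} V + O = \frac{O}{V} V + O = O + O = 2 O$)
$\frac{m{\left(161 \right)} + D{\left(62,211 \right)}}{-16162 - 3946} = \frac{4 \cdot 161 + 2 \cdot 62}{-16162 - 3946} = \frac{644 + 124}{-20108} = 768 \left(- \frac{1}{20108}\right) = - \frac{192}{5027}$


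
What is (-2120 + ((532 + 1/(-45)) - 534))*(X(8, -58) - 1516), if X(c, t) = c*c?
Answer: 46217644/15 ≈ 3.0812e+6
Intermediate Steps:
X(c, t) = c²
(-2120 + ((532 + 1/(-45)) - 534))*(X(8, -58) - 1516) = (-2120 + ((532 + 1/(-45)) - 534))*(8² - 1516) = (-2120 + ((532 - 1/45) - 534))*(64 - 1516) = (-2120 + (23939/45 - 534))*(-1452) = (-2120 - 91/45)*(-1452) = -95491/45*(-1452) = 46217644/15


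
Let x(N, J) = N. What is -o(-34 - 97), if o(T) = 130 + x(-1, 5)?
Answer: -129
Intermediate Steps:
o(T) = 129 (o(T) = 130 - 1 = 129)
-o(-34 - 97) = -1*129 = -129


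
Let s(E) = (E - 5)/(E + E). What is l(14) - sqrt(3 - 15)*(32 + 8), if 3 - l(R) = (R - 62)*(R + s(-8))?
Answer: 714 - 80*I*sqrt(3) ≈ 714.0 - 138.56*I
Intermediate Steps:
s(E) = (-5 + E)/(2*E) (s(E) = (-5 + E)/((2*E)) = (-5 + E)*(1/(2*E)) = (-5 + E)/(2*E))
l(R) = 3 - (-62 + R)*(13/16 + R) (l(R) = 3 - (R - 62)*(R + (1/2)*(-5 - 8)/(-8)) = 3 - (-62 + R)*(R + (1/2)*(-1/8)*(-13)) = 3 - (-62 + R)*(R + 13/16) = 3 - (-62 + R)*(13/16 + R))
l(14) - sqrt(3 - 15)*(32 + 8) = (427/8 - 1*14**2 + (979/16)*14) - sqrt(3 - 15)*(32 + 8) = (427/8 - 1*196 + 6853/8) - sqrt(-12)*40 = (427/8 - 196 + 6853/8) - 2*I*sqrt(3)*40 = 714 - 80*I*sqrt(3)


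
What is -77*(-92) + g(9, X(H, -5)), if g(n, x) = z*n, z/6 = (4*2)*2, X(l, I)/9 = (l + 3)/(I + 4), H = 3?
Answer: 7948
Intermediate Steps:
X(l, I) = 9*(3 + l)/(4 + I) (X(l, I) = 9*((l + 3)/(I + 4)) = 9*((3 + l)/(4 + I)) = 9*(3 + l)/(4 + I))
z = 96 (z = 6*((4*2)*2) = 6*(8*2) = 6*16 = 96)
g(n, x) = 96*n
-77*(-92) + g(9, X(H, -5)) = -77*(-92) + 96*9 = 7084 + 864 = 7948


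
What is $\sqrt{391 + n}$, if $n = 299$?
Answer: $\sqrt{690} \approx 26.268$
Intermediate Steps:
$\sqrt{391 + n} = \sqrt{391 + 299} = \sqrt{690}$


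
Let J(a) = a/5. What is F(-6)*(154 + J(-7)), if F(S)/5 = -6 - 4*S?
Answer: 13734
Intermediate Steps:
J(a) = a/5 (J(a) = a*(⅕) = a/5)
F(S) = -30 - 20*S (F(S) = 5*(-6 - 4*S) = -30 - 20*S)
F(-6)*(154 + J(-7)) = (-30 - 20*(-6))*(154 + (⅕)*(-7)) = (-30 + 120)*(154 - 7/5) = 90*(763/5) = 13734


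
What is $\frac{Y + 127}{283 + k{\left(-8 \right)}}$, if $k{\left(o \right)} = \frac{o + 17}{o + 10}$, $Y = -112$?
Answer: $\frac{6}{115} \approx 0.052174$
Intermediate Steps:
$k{\left(o \right)} = \frac{17 + o}{10 + o}$
$\frac{Y + 127}{283 + k{\left(-8 \right)}} = \frac{-112 + 127}{283 + \frac{17 - 8}{10 - 8}} = \frac{15}{283 + \frac{1}{2} \cdot 9} = \frac{15}{283 + \frac{9}{2}} = \frac{15}{\frac{575}{2}} = 15 \cdot \frac{2}{575} = \frac{6}{115}$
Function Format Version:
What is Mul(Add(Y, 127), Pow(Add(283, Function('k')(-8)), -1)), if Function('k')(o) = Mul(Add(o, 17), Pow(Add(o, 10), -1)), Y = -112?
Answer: Rational(6, 115) ≈ 0.052174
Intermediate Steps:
Function('k')(o) = Mul(Pow(Add(10, o), -1), Add(17, o)) (Function('k')(o) = Mul(Add(17, o), Pow(Add(10, o), -1)) = Mul(Pow(Add(10, o), -1), Add(17, o)))
Mul(Add(Y, 127), Pow(Add(283, Function('k')(-8)), -1)) = Mul(Add(-112, 127), Pow(Add(283, Mul(Pow(Add(10, -8), -1), Add(17, -8))), -1)) = Mul(15, Pow(Add(283, Mul(Pow(2, -1), 9)), -1)) = Mul(15, Pow(Add(283, Mul(Rational(1, 2), 9)), -1)) = Mul(15, Pow(Add(283, Rational(9, 2)), -1)) = Mul(15, Pow(Rational(575, 2), -1)) = Mul(15, Rational(2, 575)) = Rational(6, 115)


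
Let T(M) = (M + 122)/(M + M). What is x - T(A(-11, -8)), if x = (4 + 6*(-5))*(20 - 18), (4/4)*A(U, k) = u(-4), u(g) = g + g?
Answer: -359/8 ≈ -44.875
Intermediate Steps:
u(g) = 2*g
A(U, k) = -8 (A(U, k) = 2*(-4) = -8)
T(M) = (122 + M)/(2*M) (T(M) = (122 + M)/((2*M)) = (122 + M)*(1/(2*M)) = (122 + M)/(2*M))
x = -52 (x = (4 - 30)*2 = -26*2 = -52)
x - T(A(-11, -8)) = -52 - (122 - 8)/(2*(-8)) = -52 - (-1)*114/(2*8) = -52 - 1*(-57/8) = -52 + 57/8 = -359/8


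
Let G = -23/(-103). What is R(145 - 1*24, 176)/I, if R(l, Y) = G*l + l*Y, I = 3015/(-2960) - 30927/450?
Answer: -97514432400/318958967 ≈ -305.73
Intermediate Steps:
G = 23/103 (G = -23*(-1/103) = 23/103 ≈ 0.22330)
I = -3096689/44400 (I = 3015*(-1/2960) - 30927*1/450 = -603/592 - 10309/150 = -3096689/44400 ≈ -69.745)
R(l, Y) = 23*l/103 + Y*l (R(l, Y) = 23*l/103 + l*Y = 23*l/103 + Y*l)
R(145 - 1*24, 176)/I = ((145 - 1*24)*(23 + 103*176)/103)/(-3096689/44400) = ((145 - 24)*(23 + 18128)/103)*(-44400/3096689) = ((1/103)*121*18151)*(-44400/3096689) = (2196271/103)*(-44400/3096689) = -97514432400/318958967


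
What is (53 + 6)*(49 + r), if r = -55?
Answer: -354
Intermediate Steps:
(53 + 6)*(49 + r) = (53 + 6)*(49 - 55) = 59*(-6) = -354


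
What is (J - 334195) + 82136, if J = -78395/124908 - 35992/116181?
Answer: -1219292589212921/4837312116 ≈ -2.5206e+5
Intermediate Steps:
J = -4534566077/4837312116 (J = -78395*1/124908 - 35992*1/116181 = -78395/124908 - 35992/116181 = -4534566077/4837312116 ≈ -0.93741)
(J - 334195) + 82136 = (-4534566077/4837312116 - 334195) + 82136 = -1616610057172697/4837312116 + 82136 = -1219292589212921/4837312116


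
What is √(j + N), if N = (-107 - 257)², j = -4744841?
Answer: I*√4612345 ≈ 2147.6*I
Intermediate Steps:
N = 132496 (N = (-364)² = 132496)
√(j + N) = √(-4744841 + 132496) = √(-4612345) = I*√4612345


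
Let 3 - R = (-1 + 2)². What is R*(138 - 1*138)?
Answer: 0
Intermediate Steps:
R = 2 (R = 3 - (-1 + 2)² = 3 - 1*1² = 3 - 1*1 = 3 - 1 = 2)
R*(138 - 1*138) = 2*(138 - 1*138) = 2*(138 - 138) = 2*0 = 0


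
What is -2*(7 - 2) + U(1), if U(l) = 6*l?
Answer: -4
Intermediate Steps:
-2*(7 - 2) + U(1) = -2*(7 - 2) + 6*1 = -2*5 + 6 = -10 + 6 = -4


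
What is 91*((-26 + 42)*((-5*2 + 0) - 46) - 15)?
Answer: -82901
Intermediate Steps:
91*((-26 + 42)*((-5*2 + 0) - 46) - 15) = 91*(16*((-10 + 0) - 46) - 15) = 91*(16*(-10 - 46) - 15) = 91*(16*(-56) - 15) = 91*(-896 - 15) = 91*(-911) = -82901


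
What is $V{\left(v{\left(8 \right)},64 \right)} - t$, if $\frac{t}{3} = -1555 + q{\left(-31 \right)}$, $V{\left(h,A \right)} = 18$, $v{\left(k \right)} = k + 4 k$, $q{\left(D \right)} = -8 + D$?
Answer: $4800$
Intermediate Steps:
$v{\left(k \right)} = 5 k$
$t = -4782$ ($t = 3 \left(-1555 - 39\right) = 3 \left(-1594\right) = -4782$)
$V{\left(v{\left(8 \right)},64 \right)} - t = 18 - -4782 = 18 + 4782 = 4800$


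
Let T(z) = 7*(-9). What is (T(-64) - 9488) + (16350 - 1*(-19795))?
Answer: 26594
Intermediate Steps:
T(z) = -63
(T(-64) - 9488) + (16350 - 1*(-19795)) = (-63 - 9488) + (16350 - 1*(-19795)) = -9551 + (16350 + 19795) = -9551 + 36145 = 26594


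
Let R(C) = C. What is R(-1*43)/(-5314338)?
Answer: 43/5314338 ≈ 8.0913e-6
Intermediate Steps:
R(-1*43)/(-5314338) = -1*43/(-5314338) = -43*(-1/5314338) = 43/5314338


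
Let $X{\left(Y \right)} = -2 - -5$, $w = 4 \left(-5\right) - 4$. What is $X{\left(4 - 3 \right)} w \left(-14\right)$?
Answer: $1008$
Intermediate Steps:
$w = -24$ ($w = -20 - 4 = -24$)
$X{\left(Y \right)} = 3$ ($X{\left(Y \right)} = -2 + 5 = 3$)
$X{\left(4 - 3 \right)} w \left(-14\right) = 3 \left(-24\right) \left(-14\right) = \left(-72\right) \left(-14\right) = 1008$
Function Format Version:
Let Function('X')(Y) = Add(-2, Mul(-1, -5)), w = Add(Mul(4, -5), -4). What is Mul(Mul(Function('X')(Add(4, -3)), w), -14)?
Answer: 1008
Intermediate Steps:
w = -24 (w = Add(-20, -4) = -24)
Function('X')(Y) = 3 (Function('X')(Y) = Add(-2, 5) = 3)
Mul(Mul(Function('X')(Add(4, -3)), w), -14) = Mul(Mul(3, -24), -14) = Mul(-72, -14) = 1008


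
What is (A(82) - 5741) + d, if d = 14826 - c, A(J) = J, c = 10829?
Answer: -1662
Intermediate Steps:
d = 3997 (d = 14826 - 1*10829 = 14826 - 10829 = 3997)
(A(82) - 5741) + d = (82 - 5741) + 3997 = -5659 + 3997 = -1662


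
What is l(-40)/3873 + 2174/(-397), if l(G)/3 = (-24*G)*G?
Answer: -18051434/512527 ≈ -35.220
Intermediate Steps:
l(G) = -72*G**2 (l(G) = 3*((-24*G)*G) = 3*(-24*G**2) = -72*G**2)
l(-40)/3873 + 2174/(-397) = -72*(-40)**2/3873 + 2174/(-397) = -72*1600*(1/3873) + 2174*(-1/397) = -115200*1/3873 - 2174/397 = -38400/1291 - 2174/397 = -18051434/512527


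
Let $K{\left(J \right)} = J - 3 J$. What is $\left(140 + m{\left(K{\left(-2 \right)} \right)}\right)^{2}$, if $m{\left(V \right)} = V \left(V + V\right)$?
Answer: $29584$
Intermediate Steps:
$K{\left(J \right)} = - 2 J$
$m{\left(V \right)} = 2 V^{2}$ ($m{\left(V \right)} = V 2 V = 2 V^{2}$)
$\left(140 + m{\left(K{\left(-2 \right)} \right)}\right)^{2} = \left(140 + 2 \left(\left(-2\right) \left(-2\right)\right)^{2}\right)^{2} = \left(140 + 2 \cdot 4^{2}\right)^{2} = \left(140 + 2 \cdot 16\right)^{2} = \left(140 + 32\right)^{2} = 172^{2} = 29584$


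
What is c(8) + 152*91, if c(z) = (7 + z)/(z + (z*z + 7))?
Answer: 1092743/79 ≈ 13832.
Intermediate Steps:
c(z) = (7 + z)/(7 + z + z²) (c(z) = (7 + z)/(z + (z² + 7)) = (7 + z)/(z + (7 + z²)) = (7 + z)/(7 + z + z²))
c(8) + 152*91 = (7 + 8)/(7 + 8 + 8²) + 152*91 = 15/(7 + 8 + 64) + 13832 = 15/79 + 13832 = 1092743/79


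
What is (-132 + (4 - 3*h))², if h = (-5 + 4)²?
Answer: 17161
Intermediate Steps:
h = 1 (h = (-1)² = 1)
(-132 + (4 - 3*h))² = (-132 + (4 - 3*1))² = (-132 + (4 - 3))² = (-132 + 1)² = (-131)² = 17161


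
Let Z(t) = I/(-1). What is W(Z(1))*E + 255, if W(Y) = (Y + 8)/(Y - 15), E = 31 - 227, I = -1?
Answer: 381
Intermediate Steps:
Z(t) = 1 (Z(t) = -1/(-1) = -1*(-1) = 1)
E = -196
W(Y) = (8 + Y)/(-15 + Y)
W(Z(1))*E + 255 = ((8 + 1)/(-15 + 1))*(-196) + 255 = (9/(-14))*(-196) + 255 = -1/14*9*(-196) + 255 = -9/14*(-196) + 255 = 126 + 255 = 381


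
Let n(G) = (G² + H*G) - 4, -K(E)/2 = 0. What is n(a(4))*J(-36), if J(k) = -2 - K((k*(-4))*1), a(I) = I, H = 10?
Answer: -104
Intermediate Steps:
K(E) = 0 (K(E) = -2*0 = 0)
n(G) = -4 + G² + 10*G (n(G) = (G² + 10*G) - 4 = -4 + G² + 10*G)
J(k) = -2 (J(k) = -2 - 1*0 = -2 + 0 = -2)
n(a(4))*J(-36) = (-4 + 4² + 10*4)*(-2) = (-4 + 16 + 40)*(-2) = 52*(-2) = -104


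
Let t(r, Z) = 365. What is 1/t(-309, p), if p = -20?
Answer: 1/365 ≈ 0.0027397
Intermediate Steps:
1/t(-309, p) = 1/365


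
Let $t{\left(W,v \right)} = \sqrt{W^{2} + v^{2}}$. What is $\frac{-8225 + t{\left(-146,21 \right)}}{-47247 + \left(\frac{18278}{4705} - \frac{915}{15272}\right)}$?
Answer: $\frac{591005401000}{3394647009179} - \frac{71854760 \sqrt{21757}}{3394647009179} \approx 0.17098$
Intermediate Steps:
$\frac{-8225 + t{\left(-146,21 \right)}}{-47247 + \left(\frac{18278}{4705} - \frac{915}{15272}\right)} = \frac{-8225 + \sqrt{\left(-146\right)^{2} + 21^{2}}}{-47247 + \left(\frac{18278}{4705} - \frac{915}{15272}\right)} = \frac{-8225 + \sqrt{21316 + 441}}{-47247 + \left(18278 \cdot \frac{1}{4705} - \frac{915}{15272}\right)} = \frac{-8225 + \sqrt{21757}}{-47247 + \left(\frac{18278}{4705} - \frac{915}{15272}\right)} = \frac{-8225 + \sqrt{21757}}{-47247 + \frac{274836541}{71854760}} = \frac{-8225 + \sqrt{21757}}{- \frac{3394647009179}{71854760}} = \left(-8225 + \sqrt{21757}\right) \left(- \frac{71854760}{3394647009179}\right) = \frac{591005401000}{3394647009179} - \frac{71854760 \sqrt{21757}}{3394647009179}$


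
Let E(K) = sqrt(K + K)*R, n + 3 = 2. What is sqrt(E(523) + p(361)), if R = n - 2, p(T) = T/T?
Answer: sqrt(1 - 3*sqrt(1046)) ≈ 9.7993*I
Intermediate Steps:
n = -1 (n = -3 + 2 = -1)
p(T) = 1
R = -3 (R = -1 - 2 = -3)
E(K) = -3*sqrt(2)*sqrt(K) (E(K) = sqrt(K + K)*(-3) = sqrt(2*K)*(-3) = (sqrt(2)*sqrt(K))*(-3) = -3*sqrt(2)*sqrt(K))
sqrt(E(523) + p(361)) = sqrt(-3*sqrt(2)*sqrt(523) + 1) = sqrt(-3*sqrt(1046) + 1) = sqrt(1 - 3*sqrt(1046))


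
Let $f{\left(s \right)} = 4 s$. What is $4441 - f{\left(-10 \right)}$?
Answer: $4481$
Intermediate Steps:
$4441 - f{\left(-10 \right)} = 4441 - 4 \left(-10\right) = 4441 - -40 = 4441 + 40 = 4481$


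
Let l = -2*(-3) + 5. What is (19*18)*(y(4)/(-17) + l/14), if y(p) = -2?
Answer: 36765/119 ≈ 308.95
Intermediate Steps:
l = 11 (l = 6 + 5 = 11)
(19*18)*(y(4)/(-17) + l/14) = (19*18)*(-2/(-17) + 11/14) = 342*(-2*(-1/17) + 11*(1/14)) = 342*(2/17 + 11/14) = 342*(215/238) = 36765/119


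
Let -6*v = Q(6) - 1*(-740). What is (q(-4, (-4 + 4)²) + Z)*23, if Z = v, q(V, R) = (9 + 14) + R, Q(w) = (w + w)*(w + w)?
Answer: -8579/3 ≈ -2859.7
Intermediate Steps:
Q(w) = 4*w² (Q(w) = (2*w)*(2*w) = 4*w²)
q(V, R) = 23 + R
v = -442/3 (v = -(4*6² - 1*(-740))/6 = -(4*36 + 740)/6 = -(144 + 740)/6 = -⅙*884 = -442/3 ≈ -147.33)
Z = -442/3 ≈ -147.33
(q(-4, (-4 + 4)²) + Z)*23 = ((23 + (-4 + 4)²) - 442/3)*23 = ((23 + 0²) - 442/3)*23 = ((23 + 0) - 442/3)*23 = (23 - 442/3)*23 = -373/3*23 = -8579/3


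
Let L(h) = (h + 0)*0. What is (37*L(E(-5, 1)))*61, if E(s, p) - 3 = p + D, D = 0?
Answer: 0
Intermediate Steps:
E(s, p) = 3 + p (E(s, p) = 3 + (p + 0) = 3 + p)
L(h) = 0 (L(h) = h*0 = 0)
(37*L(E(-5, 1)))*61 = (37*0)*61 = 0*61 = 0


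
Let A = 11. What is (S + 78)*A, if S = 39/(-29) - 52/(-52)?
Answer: 24772/29 ≈ 854.21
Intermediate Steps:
S = -10/29 (S = 39*(-1/29) - 52*(-1/52) = -39/29 + 1 = -10/29 ≈ -0.34483)
(S + 78)*A = (-10/29 + 78)*11 = (2252/29)*11 = 24772/29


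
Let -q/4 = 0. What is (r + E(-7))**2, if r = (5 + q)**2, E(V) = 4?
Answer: 841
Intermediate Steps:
q = 0 (q = -4*0 = 0)
r = 25 (r = (5 + 0)**2 = 5**2 = 25)
(r + E(-7))**2 = (25 + 4)**2 = 29**2 = 841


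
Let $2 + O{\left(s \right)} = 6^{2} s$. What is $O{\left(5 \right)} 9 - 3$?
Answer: $1599$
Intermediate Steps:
$O{\left(s \right)} = -2 + 36 s$ ($O{\left(s \right)} = -2 + 6^{2} s = -2 + 36 s$)
$O{\left(5 \right)} 9 - 3 = \left(-2 + 36 \cdot 5\right) 9 - 3 = \left(-2 + 180\right) 9 - 3 = 178 \cdot 9 - 3 = 1602 - 3 = 1599$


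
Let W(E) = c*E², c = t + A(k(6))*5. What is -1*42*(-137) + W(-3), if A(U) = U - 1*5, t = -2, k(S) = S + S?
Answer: 6051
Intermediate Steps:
k(S) = 2*S
A(U) = -5 + U (A(U) = U - 5 = -5 + U)
c = 33 (c = -2 + (-5 + 2*6)*5 = -2 + (-5 + 12)*5 = -2 + 7*5 = -2 + 35 = 33)
W(E) = 33*E²
-1*42*(-137) + W(-3) = -1*42*(-137) + 33*(-3)² = -42*(-137) + 33*9 = 5754 + 297 = 6051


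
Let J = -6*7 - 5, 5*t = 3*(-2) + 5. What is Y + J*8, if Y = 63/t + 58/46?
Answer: -15864/23 ≈ -689.74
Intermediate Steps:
t = -⅕ (t = (3*(-2) + 5)/5 = (-6 + 5)/5 = (⅕)*(-1) = -⅕ ≈ -0.20000)
J = -47 (J = -42 - 5 = -47)
Y = -7216/23 (Y = 63/(-⅕) + 58/46 = 63*(-5) + 58*(1/46) = -315 + 29/23 = -7216/23 ≈ -313.74)
Y + J*8 = -7216/23 - 47*8 = -7216/23 - 376 = -15864/23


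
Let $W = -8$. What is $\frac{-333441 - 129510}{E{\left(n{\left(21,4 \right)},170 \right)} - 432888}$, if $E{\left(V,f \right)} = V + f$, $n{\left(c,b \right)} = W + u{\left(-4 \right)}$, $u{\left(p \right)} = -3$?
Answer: $\frac{51439}{48081} \approx 1.0698$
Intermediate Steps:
$n{\left(c,b \right)} = -11$ ($n{\left(c,b \right)} = -8 - 3 = -11$)
$\frac{-333441 - 129510}{E{\left(n{\left(21,4 \right)},170 \right)} - 432888} = \frac{-333441 - 129510}{\left(-11 + 170\right) - 432888} = \frac{-333441 - 129510}{159 - 432888} = - \frac{462951}{-432729} = \left(-462951\right) \left(- \frac{1}{432729}\right) = \frac{51439}{48081}$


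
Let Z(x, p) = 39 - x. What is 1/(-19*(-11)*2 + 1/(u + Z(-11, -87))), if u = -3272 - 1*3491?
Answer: 6713/2806033 ≈ 0.0023923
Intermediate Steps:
u = -6763 (u = -3272 - 3491 = -6763)
1/(-19*(-11)*2 + 1/(u + Z(-11, -87))) = 1/(-19*(-11)*2 + 1/(-6763 + (39 - 1*(-11)))) = 1/(209*2 + 1/(-6763 + (39 + 11))) = 1/(418 + 1/(-6763 + 50)) = 1/(418 + 1/(-6713)) = 1/(418 - 1/6713) = 1/(2806033/6713) = 6713/2806033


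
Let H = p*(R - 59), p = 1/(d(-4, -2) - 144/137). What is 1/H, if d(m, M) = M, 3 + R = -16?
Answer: 209/5343 ≈ 0.039117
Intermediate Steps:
R = -19 (R = -3 - 16 = -19)
p = -137/418 (p = 1/(-2 - 144/137) = 1/(-418/137) = -137/418 ≈ -0.32775)
H = 5343/209 (H = -137*(-19 - 59)/418 = -137/418*(-78) = 5343/209 ≈ 25.565)
1/H = 1/(5343/209) = 209/5343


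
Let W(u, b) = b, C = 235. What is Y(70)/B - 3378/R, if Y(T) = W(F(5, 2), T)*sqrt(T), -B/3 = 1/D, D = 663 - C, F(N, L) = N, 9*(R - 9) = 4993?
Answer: -15201/2537 - 29960*sqrt(70)/3 ≈ -83561.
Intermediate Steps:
R = 5074/9 (R = 9 + (1/9)*4993 = 9 + 4993/9 = 5074/9 ≈ 563.78)
D = 428 (D = 663 - 1*235 = 663 - 235 = 428)
B = -3/428 ≈ -0.0070093
Y(T) = T**(3/2) (Y(T) = T*sqrt(T) = T**(3/2))
Y(70)/B - 3378/R = 70**(3/2)/(-3/428) - 3378/5074/9 = (70*sqrt(70))*(-428/3) - 3378*9/5074 = -29960*sqrt(70)/3 - 15201/2537 = -15201/2537 - 29960*sqrt(70)/3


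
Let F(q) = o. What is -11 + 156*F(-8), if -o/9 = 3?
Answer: -4223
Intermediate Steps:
o = -27 (o = -9*3 = -27)
F(q) = -27
-11 + 156*F(-8) = -11 + 156*(-27) = -11 - 4212 = -4223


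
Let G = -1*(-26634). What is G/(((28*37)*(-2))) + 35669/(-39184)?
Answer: -139691603/10148656 ≈ -13.765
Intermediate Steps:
G = 26634
G/(((28*37)*(-2))) + 35669/(-39184) = 26634/(((28*37)*(-2))) + 35669/(-39184) = 26634/((1036*(-2))) + 35669*(-1/39184) = 26634/(-2072) - 35669/39184 = 26634*(-1/2072) - 35669/39184 = -13317/1036 - 35669/39184 = -139691603/10148656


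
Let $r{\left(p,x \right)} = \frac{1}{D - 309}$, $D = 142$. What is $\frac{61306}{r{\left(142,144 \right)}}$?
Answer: $-10238102$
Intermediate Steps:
$r{\left(p,x \right)} = - \frac{1}{167}$ ($r{\left(p,x \right)} = \frac{1}{142 - 309} = \frac{1}{-167} = - \frac{1}{167}$)
$\frac{61306}{r{\left(142,144 \right)}} = \frac{61306}{- \frac{1}{167}} = 61306 \left(-167\right) = -10238102$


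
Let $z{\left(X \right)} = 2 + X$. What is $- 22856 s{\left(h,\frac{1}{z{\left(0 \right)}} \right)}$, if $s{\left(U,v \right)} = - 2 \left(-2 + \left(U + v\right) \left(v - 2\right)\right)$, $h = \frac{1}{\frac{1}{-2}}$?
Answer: $11428$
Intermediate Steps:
$h = -2$ ($h = \frac{1}{- \frac{1}{2}} = -2$)
$s{\left(U,v \right)} = 4 - 2 \left(-2 + v\right) \left(U + v\right)$ ($s{\left(U,v \right)} = - 2 \left(-2 + \left(U + v\right) \left(-2 + v\right)\right) = - 2 \left(-2 + \left(-2 + v\right) \left(U + v\right)\right) = 4 - 2 \left(-2 + v\right) \left(U + v\right)$)
$- 22856 s{\left(h,\frac{1}{z{\left(0 \right)}} \right)} = - 22856 \left(4 - 2 \left(\frac{1}{2 + 0}\right)^{2} + 4 \left(-2\right) + \frac{4}{2 + 0} - - \frac{4}{2 + 0}\right) = - 22856 \left(4 - 2 \left(\frac{1}{2}\right)^{2} - 8 + \frac{4}{2} - - \frac{4}{2}\right) = - 22856 \left(4 - \frac{2}{4} - 8 + 4 \cdot \frac{1}{2} - \left(-4\right) \frac{1}{2}\right) = - 22856 \left(4 - \frac{1}{2} - 8 + 2 + 2\right) = \left(-22856\right) \left(- \frac{1}{2}\right) = 11428$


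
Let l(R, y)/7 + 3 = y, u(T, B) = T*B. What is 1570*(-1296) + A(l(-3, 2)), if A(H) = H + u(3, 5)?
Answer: -2034712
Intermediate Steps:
u(T, B) = B*T
l(R, y) = -21 + 7*y
A(H) = 15 + H (A(H) = H + 5*3 = H + 15 = 15 + H)
1570*(-1296) + A(l(-3, 2)) = 1570*(-1296) + (15 + (-21 + 7*2)) = -2034720 + (15 + (-21 + 14)) = -2034720 + (15 - 7) = -2034720 + 8 = -2034712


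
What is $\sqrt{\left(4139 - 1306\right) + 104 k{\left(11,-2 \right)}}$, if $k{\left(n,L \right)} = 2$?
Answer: $\sqrt{3041} \approx 55.145$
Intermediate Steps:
$\sqrt{\left(4139 - 1306\right) + 104 k{\left(11,-2 \right)}} = \sqrt{\left(4139 - 1306\right) + 104 \cdot 2} = \sqrt{\left(4139 - 1306\right) + 208} = \sqrt{2833 + 208} = \sqrt{3041}$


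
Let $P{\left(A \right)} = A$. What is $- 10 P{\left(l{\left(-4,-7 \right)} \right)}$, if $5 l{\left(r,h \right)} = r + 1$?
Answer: $6$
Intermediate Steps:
$l{\left(r,h \right)} = \frac{1}{5} + \frac{r}{5}$ ($l{\left(r,h \right)} = \frac{r + 1}{5} = \frac{1 + r}{5} = \frac{1}{5} + \frac{r}{5}$)
$- 10 P{\left(l{\left(-4,-7 \right)} \right)} = - 10 \left(\frac{1}{5} + \frac{1}{5} \left(-4\right)\right) = - 10 \left(\frac{1}{5} - \frac{4}{5}\right) = \left(-10\right) \left(- \frac{3}{5}\right) = 6$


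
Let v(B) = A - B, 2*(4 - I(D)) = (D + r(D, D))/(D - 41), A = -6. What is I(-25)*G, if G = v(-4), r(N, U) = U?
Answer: -239/33 ≈ -7.2424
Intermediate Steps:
I(D) = 4 - D/(-41 + D) (I(D) = 4 - (D + D)/(2*(D - 41)) = 4 - 2*D/(2*(-41 + D)) = 4 - D/(-41 + D))
v(B) = -6 - B
G = -2 (G = -6 - 1*(-4) = -6 + 4 = -2)
I(-25)*G = ((-164 + 3*(-25))/(-41 - 25))*(-2) = ((-164 - 75)/(-66))*(-2) = -1/66*(-239)*(-2) = (239/66)*(-2) = -239/33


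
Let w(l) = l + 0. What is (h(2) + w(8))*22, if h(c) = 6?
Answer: 308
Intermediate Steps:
w(l) = l
(h(2) + w(8))*22 = (6 + 8)*22 = 14*22 = 308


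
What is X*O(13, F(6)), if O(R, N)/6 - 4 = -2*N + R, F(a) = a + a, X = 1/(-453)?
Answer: 14/151 ≈ 0.092715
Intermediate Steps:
X = -1/453 ≈ -0.0022075
F(a) = 2*a
O(R, N) = 24 - 12*N + 6*R (O(R, N) = 24 + 6*(-2*N + R) = 24 + 6*(R - 2*N) = 24 + (-12*N + 6*R) = 24 - 12*N + 6*R)
X*O(13, F(6)) = -(24 - 24*6 + 6*13)/453 = -(24 - 12*12 + 78)/453 = -(24 - 144 + 78)/453 = -1/453*(-42) = 14/151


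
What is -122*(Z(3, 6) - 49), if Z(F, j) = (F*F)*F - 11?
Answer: 4026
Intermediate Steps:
Z(F, j) = -11 + F³ (Z(F, j) = F²*F - 11 = F³ - 11 = -11 + F³)
-122*(Z(3, 6) - 49) = -122*((-11 + 3³) - 49) = -122*((-11 + 27) - 49) = -122*(16 - 49) = -122*(-33) = 4026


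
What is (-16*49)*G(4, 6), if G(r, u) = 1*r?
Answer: -3136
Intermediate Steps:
G(r, u) = r
(-16*49)*G(4, 6) = -16*49*4 = -784*4 = -3136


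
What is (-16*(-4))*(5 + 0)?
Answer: 320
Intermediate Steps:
(-16*(-4))*(5 + 0) = 64*5 = 320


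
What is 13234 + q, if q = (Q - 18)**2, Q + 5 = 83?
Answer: 16834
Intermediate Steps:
Q = 78 (Q = -5 + 83 = 78)
q = 3600 (q = (78 - 18)**2 = 60**2 = 3600)
13234 + q = 13234 + 3600 = 16834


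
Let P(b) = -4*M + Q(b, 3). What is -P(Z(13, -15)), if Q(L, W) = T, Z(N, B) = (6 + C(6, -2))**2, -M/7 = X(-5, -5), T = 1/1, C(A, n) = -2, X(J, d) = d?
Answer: 139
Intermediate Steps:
T = 1
M = 35 (M = -7*(-5) = 35)
Z(N, B) = 16 (Z(N, B) = (6 - 2)**2 = 4**2 = 16)
Q(L, W) = 1
P(b) = -139 (P(b) = -4*35 + 1 = -140 + 1 = -139)
-P(Z(13, -15)) = -1*(-139) = 139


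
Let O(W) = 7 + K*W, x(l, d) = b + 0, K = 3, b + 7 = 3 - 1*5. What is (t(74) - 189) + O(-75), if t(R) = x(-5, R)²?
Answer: -326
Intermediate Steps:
b = -9 (b = -7 + (3 - 1*5) = -7 + (3 - 5) = -7 - 2 = -9)
x(l, d) = -9 (x(l, d) = -9 + 0 = -9)
t(R) = 81 (t(R) = (-9)² = 81)
O(W) = 7 + 3*W
(t(74) - 189) + O(-75) = (81 - 189) + (7 + 3*(-75)) = -108 + (7 - 225) = -108 - 218 = -326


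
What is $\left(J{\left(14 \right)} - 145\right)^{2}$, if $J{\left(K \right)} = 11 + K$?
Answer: $14400$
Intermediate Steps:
$\left(J{\left(14 \right)} - 145\right)^{2} = \left(\left(11 + 14\right) - 145\right)^{2} = \left(25 - 145\right)^{2} = \left(-120\right)^{2} = 14400$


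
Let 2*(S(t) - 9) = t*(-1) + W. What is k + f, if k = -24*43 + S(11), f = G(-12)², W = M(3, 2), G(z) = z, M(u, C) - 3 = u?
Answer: -1763/2 ≈ -881.50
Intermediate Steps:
M(u, C) = 3 + u
W = 6 (W = 3 + 3 = 6)
S(t) = 12 - t/2 (S(t) = 9 + (t*(-1) + 6)/2 = 9 + (-t + 6)/2 = 9 + (6 - t)/2 = 9 + (3 - t/2) = 12 - t/2)
f = 144 (f = (-12)² = 144)
k = -2051/2 (k = -24*43 + (12 - ½*11) = -1032 + (12 - 11/2) = -1032 + 13/2 = -2051/2 ≈ -1025.5)
k + f = -2051/2 + 144 = -1763/2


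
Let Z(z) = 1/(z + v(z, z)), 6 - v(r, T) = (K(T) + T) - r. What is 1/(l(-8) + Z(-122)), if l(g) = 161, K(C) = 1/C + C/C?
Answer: 14273/2297831 ≈ 0.0062115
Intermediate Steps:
K(C) = 1 + 1/C (K(C) = 1/C + 1 = 1 + 1/C)
v(r, T) = 6 + r - T - (1 + T)/T (v(r, T) = 6 - (((1 + T)/T + T) - r) = 6 - ((T + (1 + T)/T) - r) = 6 - (T - r + (1 + T)/T) = 6 + (r - T - (1 + T)/T) = 6 + r - T - (1 + T)/T)
Z(z) = 1/(5 + z - 1/z) (Z(z) = 1/(z + (5 + z - z - 1/z)) = 1/(z + (5 - 1/z)) = 1/(5 + z - 1/z))
1/(l(-8) + Z(-122)) = 1/(161 - 122/(-1 - 1*(-122) - 122*(6 - 122))) = 1/(161 - 122/(-1 + 122 - 122*(-116))) = 1/(161 - 122/(-1 + 122 + 14152)) = 1/(161 - 122/14273) = 1/(2297831/14273) = 14273/2297831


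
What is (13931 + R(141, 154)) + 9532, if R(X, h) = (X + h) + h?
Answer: 23912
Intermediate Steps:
R(X, h) = X + 2*h
(13931 + R(141, 154)) + 9532 = (13931 + (141 + 2*154)) + 9532 = (13931 + (141 + 308)) + 9532 = (13931 + 449) + 9532 = 14380 + 9532 = 23912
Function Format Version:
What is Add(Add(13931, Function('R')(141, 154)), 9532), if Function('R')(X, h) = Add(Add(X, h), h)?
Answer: 23912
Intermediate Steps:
Function('R')(X, h) = Add(X, Mul(2, h))
Add(Add(13931, Function('R')(141, 154)), 9532) = Add(Add(13931, Add(141, Mul(2, 154))), 9532) = Add(Add(13931, Add(141, 308)), 9532) = Add(Add(13931, 449), 9532) = Add(14380, 9532) = 23912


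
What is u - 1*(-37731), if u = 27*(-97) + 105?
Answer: 35217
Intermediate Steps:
u = -2514 (u = -2619 + 105 = -2514)
u - 1*(-37731) = -2514 - 1*(-37731) = -2514 + 37731 = 35217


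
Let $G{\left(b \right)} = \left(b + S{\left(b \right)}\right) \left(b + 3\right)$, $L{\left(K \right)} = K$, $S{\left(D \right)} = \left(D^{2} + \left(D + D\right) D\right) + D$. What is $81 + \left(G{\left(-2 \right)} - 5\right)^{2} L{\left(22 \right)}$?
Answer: $279$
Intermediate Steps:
$S{\left(D \right)} = D + 3 D^{2}$ ($S{\left(D \right)} = \left(D^{2} + 2 D D\right) + D = \left(D^{2} + 2 D^{2}\right) + D = 3 D^{2} + D = D + 3 D^{2}$)
$G{\left(b \right)} = \left(3 + b\right) \left(b + b \left(1 + 3 b\right)\right)$ ($G{\left(b \right)} = \left(b + b \left(1 + 3 b\right)\right) \left(b + 3\right) = \left(b + b \left(1 + 3 b\right)\right) \left(3 + b\right) = \left(3 + b\right) \left(b + b \left(1 + 3 b\right)\right)$)
$81 + \left(G{\left(-2 \right)} - 5\right)^{2} L{\left(22 \right)} = 81 + \left(- 2 \left(6 + 3 \left(-2\right)^{2} + 11 \left(-2\right)\right) - 5\right)^{2} \cdot 22 = 81 + \left(- 2 \left(6 + 3 \cdot 4 - 22\right) - 5\right)^{2} \cdot 22 = 81 + \left(- 2 \left(6 + 12 - 22\right) - 5\right)^{2} \cdot 22 = 81 + \left(\left(-2\right) \left(-4\right) - 5\right)^{2} \cdot 22 = 81 + \left(8 - 5\right)^{2} \cdot 22 = 81 + 3^{2} \cdot 22 = 81 + 9 \cdot 22 = 81 + 198 = 279$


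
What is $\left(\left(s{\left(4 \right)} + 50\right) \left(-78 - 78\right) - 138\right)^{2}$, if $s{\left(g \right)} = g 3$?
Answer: $96236100$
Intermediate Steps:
$s{\left(g \right)} = 3 g$
$\left(\left(s{\left(4 \right)} + 50\right) \left(-78 - 78\right) - 138\right)^{2} = \left(\left(3 \cdot 4 + 50\right) \left(-78 - 78\right) - 138\right)^{2} = \left(\left(12 + 50\right) \left(-78 - 78\right) - 138\right)^{2} = \left(62 \left(-156\right) - 138\right)^{2} = \left(-9672 - 138\right)^{2} = \left(-9810\right)^{2} = 96236100$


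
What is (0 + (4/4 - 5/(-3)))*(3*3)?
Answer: 24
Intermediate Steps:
(0 + (4/4 - 5/(-3)))*(3*3) = (0 + (4*(¼) - 5*(-⅓)))*9 = (0 + (1 + 5/3))*9 = (0 + 8/3)*9 = (8/3)*9 = 24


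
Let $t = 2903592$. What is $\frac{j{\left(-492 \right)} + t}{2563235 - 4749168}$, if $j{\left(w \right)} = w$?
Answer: $- \frac{2903100}{2185933} \approx -1.3281$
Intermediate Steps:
$\frac{j{\left(-492 \right)} + t}{2563235 - 4749168} = \frac{-492 + 2903592}{2563235 - 4749168} = \frac{2903100}{-2185933} = 2903100 \left(- \frac{1}{2185933}\right) = - \frac{2903100}{2185933}$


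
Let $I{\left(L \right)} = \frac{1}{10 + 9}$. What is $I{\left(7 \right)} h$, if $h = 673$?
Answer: $\frac{673}{19} \approx 35.421$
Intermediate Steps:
$I{\left(L \right)} = \frac{1}{19}$
$I{\left(7 \right)} h = \frac{1}{19} \cdot 673 = \frac{673}{19}$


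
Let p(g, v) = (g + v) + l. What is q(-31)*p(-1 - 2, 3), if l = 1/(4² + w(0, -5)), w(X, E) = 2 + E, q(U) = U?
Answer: -31/13 ≈ -2.3846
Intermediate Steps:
l = 1/13 (l = 1/(4² + (2 - 5)) = 1/(16 - 3) = 1/13 ≈ 0.076923)
p(g, v) = 1/13 + g + v (p(g, v) = (g + v) + 1/13 = 1/13 + g + v)
q(-31)*p(-1 - 2, 3) = -31*(1/13 + (-1 - 2) + 3) = -31*(1/13 - 3 + 3) = -31*1/13 = -31/13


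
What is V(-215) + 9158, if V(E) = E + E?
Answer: 8728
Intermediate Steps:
V(E) = 2*E
V(-215) + 9158 = 2*(-215) + 9158 = -430 + 9158 = 8728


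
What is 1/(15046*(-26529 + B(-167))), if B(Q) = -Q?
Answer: -1/396642652 ≈ -2.5212e-9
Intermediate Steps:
1/(15046*(-26529 + B(-167))) = 1/(15046*(-26529 - 1*(-167))) = 1/(15046*(-26529 + 167)) = (1/15046)/(-26362) = (1/15046)*(-1/26362) = -1/396642652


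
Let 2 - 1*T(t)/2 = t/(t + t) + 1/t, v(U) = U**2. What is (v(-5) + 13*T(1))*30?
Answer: 1140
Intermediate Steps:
T(t) = 3 - 2/t (T(t) = 4 - 2*(t/(t + t) + 1/t) = 4 - 2*(t/((2*t)) + 1/t) = 4 - 2*(t*(1/(2*t)) + 1/t) = 4 - 2*(1/2 + 1/t) = 4 + (-1 - 2/t) = 3 - 2/t)
(v(-5) + 13*T(1))*30 = ((-5)**2 + 13*(3 - 2/1))*30 = (25 + 13*(3 - 2*1))*30 = (25 + 13*(3 - 2))*30 = (25 + 13*1)*30 = (25 + 13)*30 = 38*30 = 1140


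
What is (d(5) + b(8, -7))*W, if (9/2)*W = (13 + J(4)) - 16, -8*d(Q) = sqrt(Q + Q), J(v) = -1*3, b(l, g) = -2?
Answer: 8/3 + sqrt(10)/6 ≈ 3.1937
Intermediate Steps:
J(v) = -3
d(Q) = -sqrt(2)*sqrt(Q)/8 (d(Q) = -sqrt(Q + Q)/8 = -sqrt(2)*sqrt(Q)/8)
W = -4/3 (W = 2*((13 - 3) - 16)/9 = 2*(10 - 16)/9 = (2/9)*(-6) = -4/3 ≈ -1.3333)
(d(5) + b(8, -7))*W = (-sqrt(2)*sqrt(5)/8 - 2)*(-4/3) = (-sqrt(10)/8 - 2)*(-4/3) = (-2 - sqrt(10)/8)*(-4/3) = 8/3 + sqrt(10)/6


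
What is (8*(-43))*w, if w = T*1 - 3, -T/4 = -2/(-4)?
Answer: 1720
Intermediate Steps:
T = -2 (T = -(-8)/(-4) = -(-8)*(-1)/4 = -4*½ = -2)
w = -5 (w = -2*1 - 3 = -2 - 3 = -5)
(8*(-43))*w = (8*(-43))*(-5) = -344*(-5) = 1720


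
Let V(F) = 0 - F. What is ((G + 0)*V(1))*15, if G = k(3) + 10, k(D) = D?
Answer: -195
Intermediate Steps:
V(F) = -F
G = 13 (G = 3 + 10 = 13)
((G + 0)*V(1))*15 = ((13 + 0)*(-1*1))*15 = (13*(-1))*15 = -13*15 = -195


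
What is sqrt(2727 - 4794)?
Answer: I*sqrt(2067) ≈ 45.464*I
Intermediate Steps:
sqrt(2727 - 4794) = sqrt(-2067) = I*sqrt(2067)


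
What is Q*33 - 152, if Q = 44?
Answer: 1300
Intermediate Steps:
Q*33 - 152 = 44*33 - 152 = 1452 - 152 = 1300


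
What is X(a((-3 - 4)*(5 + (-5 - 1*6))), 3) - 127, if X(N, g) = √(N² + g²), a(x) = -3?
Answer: -127 + 3*√2 ≈ -122.76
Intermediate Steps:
X(a((-3 - 4)*(5 + (-5 - 1*6))), 3) - 127 = √((-3)² + 3²) - 127 = √(9 + 9) - 127 = √18 - 127 = 3*√2 - 127 = -127 + 3*√2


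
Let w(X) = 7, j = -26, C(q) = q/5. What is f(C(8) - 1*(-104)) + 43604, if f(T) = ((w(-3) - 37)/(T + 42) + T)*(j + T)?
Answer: 159880262/3075 ≈ 51994.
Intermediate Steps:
C(q) = q/5 (C(q) = q*(⅕) = q/5)
f(T) = (-26 + T)*(T - 30/(42 + T)) (f(T) = ((7 - 37)/(T + 42) + T)*(-26 + T) = (-30/(42 + T) + T)*(-26 + T) = (T - 30/(42 + T))*(-26 + T) = (-26 + T)*(T - 30/(42 + T)))
f(C(8) - 1*(-104)) + 43604 = (780 + ((⅕)*8 - 1*(-104))³ - 1122*((⅕)*8 - 1*(-104)) + 16*((⅕)*8 - 1*(-104))²)/(42 + ((⅕)*8 - 1*(-104))) + 43604 = (780 + (8/5 + 104)³ - 1122*(8/5 + 104) + 16*(8/5 + 104)²)/(42 + (8/5 + 104)) + 43604 = (780 + (528/5)³ - 1122*528/5 + 16*(528/5)²)/(42 + 528/5) + 43604 = (780 + 147197952/125 - 592416/5 + 16*(278784/25))/(738/5) + 43604 = 5*(780 + 147197952/125 - 592416/5 + 4460544/25)/738 + 43604 = (5/738)*(154787772/125) + 43604 = 25797962/3075 + 43604 = 159880262/3075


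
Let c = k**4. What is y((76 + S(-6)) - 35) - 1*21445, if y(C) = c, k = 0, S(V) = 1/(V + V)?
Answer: -21445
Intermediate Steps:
S(V) = 1/(2*V)
c = 0 (c = 0**4 = 0)
y(C) = 0
y((76 + S(-6)) - 35) - 1*21445 = 0 - 1*21445 = 0 - 21445 = -21445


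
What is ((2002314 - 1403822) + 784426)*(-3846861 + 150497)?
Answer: -5111768310152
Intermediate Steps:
((2002314 - 1403822) + 784426)*(-3846861 + 150497) = (598492 + 784426)*(-3696364) = 1382918*(-3696364) = -5111768310152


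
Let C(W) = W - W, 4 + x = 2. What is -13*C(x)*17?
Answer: 0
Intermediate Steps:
x = -2 (x = -4 + 2 = -2)
C(W) = 0
-13*C(x)*17 = -13*0*17 = 0*17 = 0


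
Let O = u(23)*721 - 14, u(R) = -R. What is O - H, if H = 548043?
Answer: -564640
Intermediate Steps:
O = -16597 (O = -1*23*721 - 14 = -23*721 - 14 = -16583 - 14 = -16597)
O - H = -16597 - 1*548043 = -16597 - 548043 = -564640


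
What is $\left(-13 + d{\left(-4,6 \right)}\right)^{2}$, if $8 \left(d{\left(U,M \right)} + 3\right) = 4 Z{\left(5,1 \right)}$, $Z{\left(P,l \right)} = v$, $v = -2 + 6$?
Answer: $196$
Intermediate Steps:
$v = 4$
$Z{\left(P,l \right)} = 4$
$d{\left(U,M \right)} = -1$ ($d{\left(U,M \right)} = -3 + \frac{4 \cdot 4}{8} = -3 + \frac{1}{8} \cdot 16 = -3 + 2 = -1$)
$\left(-13 + d{\left(-4,6 \right)}\right)^{2} = \left(-13 - 1\right)^{2} = \left(-14\right)^{2} = 196$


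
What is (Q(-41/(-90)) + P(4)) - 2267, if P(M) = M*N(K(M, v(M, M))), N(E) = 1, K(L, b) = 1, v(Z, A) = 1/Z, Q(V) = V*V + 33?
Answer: -18061319/8100 ≈ -2229.8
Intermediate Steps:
Q(V) = 33 + V**2 (Q(V) = V**2 + 33 = 33 + V**2)
P(M) = M (P(M) = M*1 = M)
(Q(-41/(-90)) + P(4)) - 2267 = ((33 + (-41/(-90))**2) + 4) - 2267 = ((33 + (-41*(-1/90))**2) + 4) - 2267 = ((33 + (41/90)**2) + 4) - 2267 = ((33 + 1681/8100) + 4) - 2267 = (268981/8100 + 4) - 2267 = 301381/8100 - 2267 = -18061319/8100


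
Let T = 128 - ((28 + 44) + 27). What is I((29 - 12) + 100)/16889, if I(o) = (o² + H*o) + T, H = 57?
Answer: 20387/16889 ≈ 1.2071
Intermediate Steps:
T = 29 (T = 128 - (72 + 27) = 128 - 1*99 = 128 - 99 = 29)
I(o) = 29 + o² + 57*o (I(o) = (o² + 57*o) + 29 = 29 + o² + 57*o)
I((29 - 12) + 100)/16889 = (29 + ((29 - 12) + 100)² + 57*((29 - 12) + 100))/16889 = (29 + (17 + 100)² + 57*(17 + 100))*(1/16889) = (29 + 117² + 57*117)*(1/16889) = (29 + 13689 + 6669)*(1/16889) = 20387*(1/16889) = 20387/16889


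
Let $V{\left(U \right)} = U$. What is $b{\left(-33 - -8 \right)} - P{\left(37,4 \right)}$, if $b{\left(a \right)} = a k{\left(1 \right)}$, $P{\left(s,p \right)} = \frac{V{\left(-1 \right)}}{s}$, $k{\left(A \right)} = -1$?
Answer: $\frac{926}{37} \approx 25.027$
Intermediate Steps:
$P{\left(s,p \right)} = - \frac{1}{s}$
$b{\left(a \right)} = - a$ ($b{\left(a \right)} = a \left(-1\right) = - a$)
$b{\left(-33 - -8 \right)} - P{\left(37,4 \right)} = - (-33 - -8) - - \frac{1}{37} = - (-33 + 8) - \left(-1\right) \frac{1}{37} = \left(-1\right) \left(-25\right) - - \frac{1}{37} = 25 + \frac{1}{37} = \frac{926}{37}$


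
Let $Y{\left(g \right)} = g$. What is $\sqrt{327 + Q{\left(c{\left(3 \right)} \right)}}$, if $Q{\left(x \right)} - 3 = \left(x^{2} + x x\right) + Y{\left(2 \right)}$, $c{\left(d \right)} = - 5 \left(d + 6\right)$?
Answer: $\sqrt{4382} \approx 66.197$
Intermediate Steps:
$c{\left(d \right)} = -30 - 5 d$ ($c{\left(d \right)} = - 5 \left(6 + d\right) = -30 - 5 d$)
$Q{\left(x \right)} = 5 + 2 x^{2}$ ($Q{\left(x \right)} = 3 + \left(\left(x^{2} + x x\right) + 2\right) = 3 + \left(\left(x^{2} + x^{2}\right) + 2\right) = 3 + \left(2 x^{2} + 2\right) = 3 + \left(2 + 2 x^{2}\right) = 5 + 2 x^{2}$)
$\sqrt{327 + Q{\left(c{\left(3 \right)} \right)}} = \sqrt{327 + \left(5 + 2 \left(-30 - 15\right)^{2}\right)} = \sqrt{327 + \left(5 + 2 \left(-45\right)^{2}\right)} = \sqrt{327 + \left(5 + 2 \cdot 2025\right)} = \sqrt{327 + \left(5 + 4050\right)} = \sqrt{327 + 4055} = \sqrt{4382}$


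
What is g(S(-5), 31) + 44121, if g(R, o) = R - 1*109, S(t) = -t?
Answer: 44017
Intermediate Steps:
g(R, o) = -109 + R (g(R, o) = R - 109 = -109 + R)
g(S(-5), 31) + 44121 = (-109 - 1*(-5)) + 44121 = (-109 + 5) + 44121 = -104 + 44121 = 44017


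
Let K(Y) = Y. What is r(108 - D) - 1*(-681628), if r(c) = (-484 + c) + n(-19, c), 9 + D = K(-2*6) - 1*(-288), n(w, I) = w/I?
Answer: 108276634/159 ≈ 6.8099e+5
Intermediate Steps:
D = 267 (D = -9 + (-2*6 - 1*(-288)) = -9 + (-12 + 288) = -9 + 276 = 267)
r(c) = -484 + c - 19/c (r(c) = (-484 + c) - 19/c = -484 + c - 19/c)
r(108 - D) - 1*(-681628) = (-484 + (108 - 1*267) - 19/(108 - 1*267)) - 1*(-681628) = (-484 + (108 - 267) - 19/(108 - 267)) + 681628 = (-484 - 159 - 19/(-159)) + 681628 = (-484 - 159 - 19*(-1/159)) + 681628 = (-484 - 159 + 19/159) + 681628 = -102218/159 + 681628 = 108276634/159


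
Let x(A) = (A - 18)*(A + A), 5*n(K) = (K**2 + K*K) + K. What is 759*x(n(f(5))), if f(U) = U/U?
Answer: -396198/25 ≈ -15848.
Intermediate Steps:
f(U) = 1
n(K) = K/5 + 2*K**2/5 (n(K) = ((K**2 + K*K) + K)/5 = ((K**2 + K**2) + K)/5 = (2*K**2 + K)/5 = (K + 2*K**2)/5 = K/5 + 2*K**2/5)
x(A) = 2*A*(-18 + A) (x(A) = (-18 + A)*(2*A) = 2*A*(-18 + A))
759*x(n(f(5))) = 759*(2*((1/5)*1*(1 + 2*1))*(-18 + (1/5)*1*(1 + 2*1))) = 759*(2*((1/5)*1*(1 + 2))*(-18 + (1/5)*1*(1 + 2))) = 759*(2*((1/5)*1*3)*(-18 + (1/5)*1*3)) = 759*(2*(3/5)*(-18 + 3/5)) = 759*(2*(3/5)*(-87/5)) = 759*(-522/25) = -396198/25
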